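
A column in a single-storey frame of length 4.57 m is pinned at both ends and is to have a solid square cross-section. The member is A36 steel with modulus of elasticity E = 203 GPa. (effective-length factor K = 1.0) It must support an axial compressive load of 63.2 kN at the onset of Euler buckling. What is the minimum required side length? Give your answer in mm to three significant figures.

L_e = K·L = 1 × 4.57 = 4.570 m
Required I = P_cr·L_e²/(π²E) = 6.320×10^4 × 4.570² / (π² × 2.03×10^11) = 6.588×10^-7 m⁴
I_req = 6.588×10^5 mm⁴
Solid square: I = a⁴/12  ⇒  a = (12I)^(1/4) = (12×6.588×10^5)^(1/4) = 53.0 mm

a ≈ 53.0 mm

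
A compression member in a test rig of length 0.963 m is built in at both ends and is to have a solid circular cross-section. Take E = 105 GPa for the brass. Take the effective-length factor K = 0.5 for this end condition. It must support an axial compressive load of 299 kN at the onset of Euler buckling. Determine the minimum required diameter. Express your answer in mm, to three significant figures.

L_e = K·L = 0.5 × 0.963 = 0.4815 m
Required I = P_cr·L_e²/(π²E) = 2.990×10^5 × 0.4815² / (π² × 1.05×10^11) = 6.689×10^-8 m⁴
I_req = 6.689×10^4 mm⁴
Solid circle: I = πd⁴/64  ⇒  d = (64I/π)^(1/4) = (64×6.689×10^4/π)^(1/4) = 34.2 mm

d ≈ 34.2 mm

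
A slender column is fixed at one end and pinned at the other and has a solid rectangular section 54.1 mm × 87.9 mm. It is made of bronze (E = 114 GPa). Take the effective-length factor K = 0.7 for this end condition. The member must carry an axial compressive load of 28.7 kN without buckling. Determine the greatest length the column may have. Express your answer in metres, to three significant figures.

Buckling occurs about the weak axis: I_min = h·b³/12 with b = 54.1 mm (the shorter side).
I_min = 87.9×54.1³/12 = 1.160×10^6 mm⁴
I = 1.160×10^-6 m⁴
At the buckling limit P_cr = P = 2.870×10^4 N
From P_cr = π²EI/(K·L)²:  L = (1/K)·√(π²EI/P_cr) = (1/0.7)·√(π²×1.14×10^11×1.160×10^-6/2.870×10^4)
L = 9.63 m

L_max ≈ 9.63 m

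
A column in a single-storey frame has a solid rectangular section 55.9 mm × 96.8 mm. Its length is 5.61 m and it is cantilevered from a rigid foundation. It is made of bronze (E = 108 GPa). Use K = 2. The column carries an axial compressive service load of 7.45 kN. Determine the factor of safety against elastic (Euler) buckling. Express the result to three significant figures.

Buckling occurs about the weak axis: I_min = h·b³/12 with b = 55.9 mm (the shorter side).
I_min = 96.8×55.9³/12 = 1.409×10^6 mm⁴
I = 1.409×10^6 mm⁴ = 1.409×10^-6 m⁴
Effective length L_e = K·L = 2 × 5.61 = 11.22 m
P_cr = π²EI / L_e² = π² × 108×10⁹ × 1.409×10^-6 / 11.22² = 1.193×10^4 N
Factor of safety n = P_cr / P = 11.931 / 7.45 = 1.60

n ≈ 1.60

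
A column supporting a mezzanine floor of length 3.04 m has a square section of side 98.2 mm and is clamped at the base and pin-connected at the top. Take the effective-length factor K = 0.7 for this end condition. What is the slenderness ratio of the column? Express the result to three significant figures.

λ ≈ 75.1

I = a⁴/12 = 98.2⁴/12 = 7.749×10^6 mm⁴
A = 9.643×10^3 mm²;  r_min = √(I/A) = √(7.749×10^6/9.643×10^3) = 28.35 mm
L_e = K·L = 0.7 × 3.04 m = 2.128 m = 2128.0 mm
λ = L_e / r_min = 2128.0 / 28.35 = 75.1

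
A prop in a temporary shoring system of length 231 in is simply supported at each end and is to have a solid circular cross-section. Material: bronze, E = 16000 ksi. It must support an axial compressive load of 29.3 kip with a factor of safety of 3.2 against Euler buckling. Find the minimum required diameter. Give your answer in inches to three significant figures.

d ≈ 5.04 in

Required P_cr = n·P = 3.2 × 29.3 = 93.76 kip
L_e = K·L = 1 × 231 = 231.0 in
Required I = P_cr·L_e²/(π²E) = 9.376×10^4 × 231.0² / (π² × 1.60×10^7) = 31.68 in⁴
Solid circle: I = πd⁴/64  ⇒  d = (64I/π)^(1/4) = (64×31.68/π)^(1/4) = 5.04 in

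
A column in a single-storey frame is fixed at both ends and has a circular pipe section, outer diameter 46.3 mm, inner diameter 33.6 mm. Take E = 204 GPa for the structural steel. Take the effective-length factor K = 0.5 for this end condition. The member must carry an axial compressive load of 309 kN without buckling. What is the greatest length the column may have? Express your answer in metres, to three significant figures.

d_o = 46.3 mm, d_i = 33.6 mm
I = π(d_o⁴ − d_i⁴)/64 = π(46.3⁴ − 33.60⁴)/64 = 1.630×10^5 mm⁴
I = 1.630×10^-7 m⁴
At the buckling limit P_cr = P = 3.090×10^5 N
From P_cr = π²EI/(K·L)²:  L = (1/K)·√(π²EI/P_cr) = (1/0.5)·√(π²×2.04×10^11×1.630×10^-7/3.090×10^5)
L = 2.06 m

L_max ≈ 2.06 m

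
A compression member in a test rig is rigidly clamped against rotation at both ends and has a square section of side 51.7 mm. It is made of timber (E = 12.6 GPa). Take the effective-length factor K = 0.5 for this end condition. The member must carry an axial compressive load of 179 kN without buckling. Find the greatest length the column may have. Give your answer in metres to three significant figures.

L_max ≈ 1.29 m

I = a⁴/12 = 51.7⁴/12 = 5.954×10^5 mm⁴
I = 5.954×10^-7 m⁴
At the buckling limit P_cr = P = 1.790×10^5 N
From P_cr = π²EI/(K·L)²:  L = (1/K)·√(π²EI/P_cr) = (1/0.5)·√(π²×1.26×10^10×5.954×10^-7/1.790×10^5)
L = 1.29 m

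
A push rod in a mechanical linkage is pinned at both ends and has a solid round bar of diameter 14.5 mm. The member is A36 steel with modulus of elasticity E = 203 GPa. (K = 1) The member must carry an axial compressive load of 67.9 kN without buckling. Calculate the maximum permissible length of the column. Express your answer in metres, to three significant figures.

L_max ≈ 0.253 m

I = πd⁴/64 = π×14.5⁴/64 = 2.170×10^3 mm⁴
I = 2.170×10^-9 m⁴
At the buckling limit P_cr = P = 6.790×10^4 N
From P_cr = π²EI/(K·L)²:  L = (1/K)·√(π²EI/P_cr) = (1/1)·√(π²×2.03×10^11×2.170×10^-9/6.790×10^4)
L = 0.253 m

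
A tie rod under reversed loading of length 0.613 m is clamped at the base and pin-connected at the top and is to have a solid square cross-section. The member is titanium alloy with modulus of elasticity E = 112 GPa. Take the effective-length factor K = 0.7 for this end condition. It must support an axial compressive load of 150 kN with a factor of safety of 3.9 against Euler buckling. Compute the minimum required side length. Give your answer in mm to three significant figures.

a ≈ 32.9 mm

Required P_cr = n·P = 3.9 × 150 = 585.0 kN
L_e = K·L = 0.7 × 0.613 = 0.4291 m
Required I = P_cr·L_e²/(π²E) = 5.850×10^5 × 0.4291² / (π² × 1.12×10^11) = 9.744×10^-8 m⁴
I_req = 9.744×10^4 mm⁴
Solid square: I = a⁴/12  ⇒  a = (12I)^(1/4) = (12×9.744×10^4)^(1/4) = 32.9 mm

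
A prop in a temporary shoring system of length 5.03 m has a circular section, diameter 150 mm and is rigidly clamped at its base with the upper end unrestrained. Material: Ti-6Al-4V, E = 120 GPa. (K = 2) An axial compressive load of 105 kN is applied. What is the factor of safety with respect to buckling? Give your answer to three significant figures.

I = πd⁴/64 = π×150⁴/64 = 2.485×10^7 mm⁴
I = 2.485×10^7 mm⁴ = 2.485×10^-5 m⁴
Effective length L_e = K·L = 2 × 5.03 = 10.06 m
P_cr = π²EI / L_e² = π² × 120×10⁹ × 2.485×10^-5 / 10.06² = 2.908×10^5 N
Factor of safety n = P_cr / P = 290.82 / 105 = 2.77

n ≈ 2.77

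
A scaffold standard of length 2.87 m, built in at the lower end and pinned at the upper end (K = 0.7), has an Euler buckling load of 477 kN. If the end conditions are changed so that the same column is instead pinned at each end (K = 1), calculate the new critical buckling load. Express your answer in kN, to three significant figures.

P_cr ∝ 1/K², so P_cr,new = P_cr,old × (K_old/K_new)² = 477 × (0.7/1)²
= 477 × 0.4900 = 234 kN

P_cr ≈ 234 kN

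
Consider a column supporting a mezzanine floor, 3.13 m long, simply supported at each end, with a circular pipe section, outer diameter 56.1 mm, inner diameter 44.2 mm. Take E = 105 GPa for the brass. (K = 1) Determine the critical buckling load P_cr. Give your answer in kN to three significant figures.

d_o = 56.1 mm, d_i = 44.2 mm
I = π(d_o⁴ − d_i⁴)/64 = π(56.1⁴ − 44.20⁴)/64 = 2.989×10^5 mm⁴
I = 2.989×10^5 mm⁴ = 2.989×10^-7 m⁴
Effective length L_e = K·L = 1 × 3.13 = 3.130 m
P_cr = π²EI / L_e² = π² × 105×10⁹ × 2.989×10^-7 / 3.130² = 3.161×10^4 N

P_cr ≈ 31.6 kN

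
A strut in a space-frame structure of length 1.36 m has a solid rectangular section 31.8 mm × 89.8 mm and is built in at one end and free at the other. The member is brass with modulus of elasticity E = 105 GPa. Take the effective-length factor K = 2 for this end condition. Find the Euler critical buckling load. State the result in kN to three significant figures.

Buckling occurs about the weak axis: I_min = h·b³/12 with b = 31.8 mm (the shorter side).
I_min = 89.8×31.8³/12 = 2.406×10^5 mm⁴
I = 2.406×10^5 mm⁴ = 2.406×10^-7 m⁴
Effective length L_e = K·L = 2 × 1.36 = 2.720 m
P_cr = π²EI / L_e² = π² × 105×10⁹ × 2.406×10^-7 / 2.720² = 3.371×10^4 N

P_cr ≈ 33.7 kN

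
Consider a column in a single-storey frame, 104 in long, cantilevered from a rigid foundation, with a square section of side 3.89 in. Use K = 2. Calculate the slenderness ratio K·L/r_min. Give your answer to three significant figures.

I = a⁴/12 = 3.89⁴/12 = 19.08 in⁴
A = 15.13 in²;  r_min = √(I/A) = √(19.08/15.13) = 1.123 in
L_e = K·L = 2 × 104 = 208.0 in
λ = L_e / r_min = 208.00 / 1.123 = 185

λ ≈ 185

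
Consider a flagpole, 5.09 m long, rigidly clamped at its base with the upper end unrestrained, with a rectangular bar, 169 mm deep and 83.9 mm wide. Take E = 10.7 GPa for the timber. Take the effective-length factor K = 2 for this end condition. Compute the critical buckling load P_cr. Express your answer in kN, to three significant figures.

P_cr ≈ 8.48 kN

Buckling occurs about the weak axis: I_min = h·b³/12 with b = 83.9 mm (the shorter side).
I_min = 169×83.9³/12 = 8.317×10^6 mm⁴
I = 8.317×10^6 mm⁴ = 8.317×10^-6 m⁴
Effective length L_e = K·L = 2 × 5.09 = 10.18 m
P_cr = π²EI / L_e² = π² × 10.7×10⁹ × 8.317×10^-6 / 10.18² = 8.476×10^3 N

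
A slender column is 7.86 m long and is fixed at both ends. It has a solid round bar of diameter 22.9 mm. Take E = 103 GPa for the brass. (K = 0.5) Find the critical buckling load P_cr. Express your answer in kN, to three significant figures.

P_cr ≈ 0.889 kN

I = πd⁴/64 = π×22.9⁴/64 = 1.350×10^4 mm⁴
I = 1.350×10^4 mm⁴ = 1.350×10^-8 m⁴
Effective length L_e = K·L = 0.5 × 7.86 = 3.930 m
P_cr = π²EI / L_e² = π² × 103×10⁹ × 1.350×10^-8 / 3.930² = 888.5 N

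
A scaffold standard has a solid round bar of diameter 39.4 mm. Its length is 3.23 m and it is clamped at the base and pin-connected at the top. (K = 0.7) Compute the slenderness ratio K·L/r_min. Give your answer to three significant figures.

I = πd⁴/64 = π×39.4⁴/64 = 1.183×10^5 mm⁴
A = 1.219×10^3 mm²;  r_min = √(I/A) = √(1.183×10^5/1.219×10^3) = 9.850 mm
L_e = K·L = 0.7 × 3.23 m = 2.261 m = 2261.0 mm
λ = L_e / r_min = 2261.0 / 9.850 = 230

λ ≈ 230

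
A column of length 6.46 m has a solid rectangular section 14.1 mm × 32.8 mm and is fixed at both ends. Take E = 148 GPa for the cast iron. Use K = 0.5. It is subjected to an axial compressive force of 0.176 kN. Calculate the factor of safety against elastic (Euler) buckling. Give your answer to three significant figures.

Buckling occurs about the weak axis: I_min = h·b³/12 with b = 14.1 mm (the shorter side).
I_min = 32.8×14.1³/12 = 7.662×10^3 mm⁴
I = 7.662×10^3 mm⁴ = 7.662×10^-9 m⁴
Effective length L_e = K·L = 0.5 × 6.46 = 3.230 m
P_cr = π²EI / L_e² = π² × 148×10⁹ × 7.662×10^-9 / 3.230² = 1.073×10^3 N
Factor of safety n = P_cr / P = 1.0728 / 0.176 = 6.10

n ≈ 6.10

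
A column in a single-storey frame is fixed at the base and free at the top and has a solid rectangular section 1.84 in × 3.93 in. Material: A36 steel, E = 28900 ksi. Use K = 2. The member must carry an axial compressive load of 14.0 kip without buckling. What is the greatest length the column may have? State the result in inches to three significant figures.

Buckling occurs about the weak axis: I_min = h·b³/12 with b = 1.84 in (the shorter side).
I_min = 3.93×1.84³/12 = 2.040 in⁴
At the buckling limit P_cr = P = 1.400×10^4 lb
From P_cr = π²EI/(K·L)²:  L = (1/K)·√(π²EI/P_cr) = (1/2)·√(π²×2.89×10^7×2.040/1.400×10^4)
L = 102 in

L_max ≈ 102 in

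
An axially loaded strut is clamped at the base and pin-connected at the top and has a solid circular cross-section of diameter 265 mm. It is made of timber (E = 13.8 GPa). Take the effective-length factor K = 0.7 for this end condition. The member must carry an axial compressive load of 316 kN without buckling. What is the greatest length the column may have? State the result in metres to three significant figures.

I = πd⁴/64 = π×265⁴/64 = 2.421×10^8 mm⁴
I = 2.421×10^-4 m⁴
At the buckling limit P_cr = P = 3.160×10^5 N
From P_cr = π²EI/(K·L)²:  L = (1/K)·√(π²EI/P_cr) = (1/0.7)·√(π²×1.38×10^10×2.421×10^-4/3.160×10^5)
L = 14.6 m

L_max ≈ 14.6 m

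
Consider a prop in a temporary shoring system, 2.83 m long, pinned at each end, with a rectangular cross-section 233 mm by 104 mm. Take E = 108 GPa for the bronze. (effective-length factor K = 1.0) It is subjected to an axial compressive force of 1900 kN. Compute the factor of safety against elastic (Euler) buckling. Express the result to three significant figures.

Buckling occurs about the weak axis: I_min = h·b³/12 with b = 104 mm (the shorter side).
I_min = 233×104³/12 = 2.184×10^7 mm⁴
I = 2.184×10^7 mm⁴ = 2.184×10^-5 m⁴
Effective length L_e = K·L = 1 × 2.83 = 2.830 m
P_cr = π²EI / L_e² = π² × 108×10⁹ × 2.184×10^-5 / 2.830² = 2.907×10^6 N
Factor of safety n = P_cr / P = 2906.9 / 1900 = 1.53

n ≈ 1.53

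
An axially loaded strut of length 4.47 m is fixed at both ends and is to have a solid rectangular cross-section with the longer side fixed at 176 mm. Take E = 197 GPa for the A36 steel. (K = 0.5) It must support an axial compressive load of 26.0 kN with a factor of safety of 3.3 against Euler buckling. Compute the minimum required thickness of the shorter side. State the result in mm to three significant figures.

b ≈ 24.7 mm

Required P_cr = n·P = 3.3 × 26.0 = 85.80 kN
L_e = K·L = 0.5 × 4.47 = 2.235 m
Required I = P_cr·L_e²/(π²E) = 8.580×10^4 × 2.235² / (π² × 1.97×10^11) = 2.204×10^-7 m⁴
I_req = 2.204×10^5 mm⁴
Rectangle, weak axis: I_min = h·b³/12 with h = 176 mm fixed  ⇒  b = (12I/h)^(1/3) = 24.7 mm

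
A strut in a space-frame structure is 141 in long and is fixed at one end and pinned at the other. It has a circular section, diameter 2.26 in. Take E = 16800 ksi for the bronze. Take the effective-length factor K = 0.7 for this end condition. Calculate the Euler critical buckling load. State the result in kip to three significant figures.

P_cr ≈ 21.8 kip

I = πd⁴/64 = π×2.26⁴/64 = 1.281 in⁴
Effective length L_e = K·L = 0.7 × 141 = 98.70 in
P_cr = π²EI / L_e² = π² × 16800×10³ × 1.281 / 98.70² = 2.180×10^4 lb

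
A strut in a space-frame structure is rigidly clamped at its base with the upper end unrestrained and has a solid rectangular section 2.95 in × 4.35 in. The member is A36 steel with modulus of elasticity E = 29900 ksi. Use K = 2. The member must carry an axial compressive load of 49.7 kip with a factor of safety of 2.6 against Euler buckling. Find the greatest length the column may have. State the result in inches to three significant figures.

Buckling occurs about the weak axis: I_min = h·b³/12 with b = 2.95 in (the shorter side).
I_min = 4.35×2.95³/12 = 9.306 in⁴
Required critical load P_cr = n·P = 2.6 × 49.7 = 129.2 kip = 1.292×10^5 lb
From P_cr = π²EI/(K·L)²:  L = (1/K)·√(π²EI/P_cr) = (1/2)·√(π²×2.99×10^7×9.306/1.292×10^5)
L = 72.9 in

L_max ≈ 72.9 in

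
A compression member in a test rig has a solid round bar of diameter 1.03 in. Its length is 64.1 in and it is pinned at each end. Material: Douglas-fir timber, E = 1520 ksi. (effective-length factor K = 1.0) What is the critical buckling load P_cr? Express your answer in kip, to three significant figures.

P_cr ≈ 0.202 kip

I = πd⁴/64 = π×1.03⁴/64 = 5.525×10^-2 in⁴
Effective length L_e = K·L = 1 × 64.1 = 64.10 in
P_cr = π²EI / L_e² = π² × 1520×10³ × 5.525×10^-2 / 64.10² = 201.7 lb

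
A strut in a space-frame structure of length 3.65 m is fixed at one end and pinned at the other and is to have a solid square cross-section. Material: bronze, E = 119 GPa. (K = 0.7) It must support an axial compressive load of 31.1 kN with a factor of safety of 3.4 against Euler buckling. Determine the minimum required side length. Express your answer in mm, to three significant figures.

Required P_cr = n·P = 3.4 × 31.1 = 105.7 kN
L_e = K·L = 0.7 × 3.65 = 2.555 m
Required I = P_cr·L_e²/(π²E) = 1.057×10^5 × 2.555² / (π² × 1.19×10^11) = 5.877×10^-7 m⁴
I_req = 5.877×10^5 mm⁴
Solid square: I = a⁴/12  ⇒  a = (12I)^(1/4) = (12×5.877×10^5)^(1/4) = 51.5 mm

a ≈ 51.5 mm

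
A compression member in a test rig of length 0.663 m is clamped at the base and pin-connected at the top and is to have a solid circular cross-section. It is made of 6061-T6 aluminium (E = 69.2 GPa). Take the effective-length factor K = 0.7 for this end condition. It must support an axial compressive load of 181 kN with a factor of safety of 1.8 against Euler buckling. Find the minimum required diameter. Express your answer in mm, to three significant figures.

d ≈ 38.0 mm

Required P_cr = n·P = 1.8 × 181 = 325.8 kN
L_e = K·L = 0.7 × 0.663 = 0.4641 m
Required I = P_cr·L_e²/(π²E) = 3.258×10^5 × 0.4641² / (π² × 6.92×10^10) = 1.027×10^-7 m⁴
I_req = 1.027×10^5 mm⁴
Solid circle: I = πd⁴/64  ⇒  d = (64I/π)^(1/4) = (64×1.027×10^5/π)^(1/4) = 38.0 mm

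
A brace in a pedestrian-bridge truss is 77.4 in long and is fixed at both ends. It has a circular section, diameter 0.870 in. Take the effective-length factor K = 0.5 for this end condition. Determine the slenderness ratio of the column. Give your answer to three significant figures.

λ ≈ 178

For a solid circle r = d/4 = 0.870/4 = 0.2175 in
L_e = K·L = 0.5 × 77.4 = 38.70 in
λ = L_e / r_min = 38.700 / 0.2175 = 178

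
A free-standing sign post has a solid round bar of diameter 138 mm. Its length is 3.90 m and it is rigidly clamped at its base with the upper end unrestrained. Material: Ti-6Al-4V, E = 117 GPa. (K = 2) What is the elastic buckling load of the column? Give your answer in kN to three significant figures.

P_cr ≈ 338 kN

I = πd⁴/64 = π×138⁴/64 = 1.780×10^7 mm⁴
I = 1.780×10^7 mm⁴ = 1.780×10^-5 m⁴
Effective length L_e = K·L = 2 × 3.90 = 7.800 m
P_cr = π²EI / L_e² = π² × 117×10⁹ × 1.780×10^-5 / 7.800² = 3.379×10^5 N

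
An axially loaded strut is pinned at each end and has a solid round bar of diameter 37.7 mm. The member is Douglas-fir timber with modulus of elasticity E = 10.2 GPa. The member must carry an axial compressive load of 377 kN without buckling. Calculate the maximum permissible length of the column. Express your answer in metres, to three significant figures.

I = πd⁴/64 = π×37.7⁴/64 = 9.916×10^4 mm⁴
I = 9.916×10^-8 m⁴
At the buckling limit P_cr = P = 3.770×10^5 N
From P_cr = π²EI/(K·L)²:  L = (1/K)·√(π²EI/P_cr) = (1/1)·√(π²×1.02×10^10×9.916×10^-8/3.770×10^5)
L = 0.163 m

L_max ≈ 0.163 m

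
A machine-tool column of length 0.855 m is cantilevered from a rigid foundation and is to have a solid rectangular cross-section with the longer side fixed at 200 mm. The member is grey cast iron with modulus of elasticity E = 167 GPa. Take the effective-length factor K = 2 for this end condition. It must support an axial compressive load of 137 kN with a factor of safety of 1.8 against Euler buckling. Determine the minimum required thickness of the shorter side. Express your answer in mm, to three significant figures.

b ≈ 29.7 mm

Required P_cr = n·P = 1.8 × 137 = 246.6 kN
L_e = K·L = 2 × 0.855 = 1.710 m
Required I = P_cr·L_e²/(π²E) = 2.466×10^5 × 1.710² / (π² × 1.67×10^11) = 4.375×10^-7 m⁴
I_req = 4.375×10^5 mm⁴
Rectangle, weak axis: I_min = h·b³/12 with h = 200 mm fixed  ⇒  b = (12I/h)^(1/3) = 29.7 mm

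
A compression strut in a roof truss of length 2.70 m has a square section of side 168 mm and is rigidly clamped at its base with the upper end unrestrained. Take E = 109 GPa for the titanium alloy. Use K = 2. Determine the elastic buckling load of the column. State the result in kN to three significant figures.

I = a⁴/12 = 168⁴/12 = 6.638×10^7 mm⁴
I = 6.638×10^7 mm⁴ = 6.638×10^-5 m⁴
Effective length L_e = K·L = 2 × 2.70 = 5.400 m
P_cr = π²EI / L_e² = π² × 109×10⁹ × 6.638×10^-5 / 5.400² = 2.449×10^6 N

P_cr ≈ 2450 kN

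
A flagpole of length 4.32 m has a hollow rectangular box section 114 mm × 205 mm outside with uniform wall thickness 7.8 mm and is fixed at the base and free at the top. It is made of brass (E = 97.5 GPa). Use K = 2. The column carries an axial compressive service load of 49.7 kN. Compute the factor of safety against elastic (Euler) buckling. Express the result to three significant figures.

n ≈ 2.66

Inner dimensions: h_i = 205 − 2×7.8 = 189.4 mm, b_i = 114 − 2×7.8 = 98.40 mm
Weak-axis I_min = (h_o·b_o³ − h_i·b_i³)/12 with b_o = 114, b_i = 98.40 mm (shorter outer/inner sides).
I_min = (205×114³ − 189.4×98.40³)/12 = 1.027×10^7 mm⁴
I = 1.027×10^7 mm⁴ = 1.027×10^-5 m⁴
Effective length L_e = K·L = 2 × 4.32 = 8.640 m
P_cr = π²EI / L_e² = π² × 97.5×10⁹ × 1.027×10^-5 / 8.640² = 1.324×10^5 N
Factor of safety n = P_cr / P = 132.41 / 49.7 = 2.66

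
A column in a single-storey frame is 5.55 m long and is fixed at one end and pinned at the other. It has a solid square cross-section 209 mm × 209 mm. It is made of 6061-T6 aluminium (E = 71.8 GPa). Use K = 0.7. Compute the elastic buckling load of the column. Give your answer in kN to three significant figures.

P_cr ≈ 7470 kN

I = a⁴/12 = 209⁴/12 = 1.590×10^8 mm⁴
I = 1.590×10^8 mm⁴ = 1.590×10^-4 m⁴
Effective length L_e = K·L = 0.7 × 5.55 = 3.885 m
P_cr = π²EI / L_e² = π² × 71.8×10⁹ × 1.590×10^-4 / 3.885² = 7.465×10^6 N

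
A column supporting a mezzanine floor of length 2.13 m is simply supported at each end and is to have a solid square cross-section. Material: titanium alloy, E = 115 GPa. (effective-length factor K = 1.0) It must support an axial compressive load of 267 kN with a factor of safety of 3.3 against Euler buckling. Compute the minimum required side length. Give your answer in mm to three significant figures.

a ≈ 80.6 mm

Required P_cr = n·P = 3.3 × 267 = 881.1 kN
L_e = K·L = 1 × 2.13 = 2.130 m
Required I = P_cr·L_e²/(π²E) = 8.811×10^5 × 2.130² / (π² × 1.15×10^11) = 3.522×10^-6 m⁴
I_req = 3.522×10^6 mm⁴
Solid square: I = a⁴/12  ⇒  a = (12I)^(1/4) = (12×3.522×10^6)^(1/4) = 80.6 mm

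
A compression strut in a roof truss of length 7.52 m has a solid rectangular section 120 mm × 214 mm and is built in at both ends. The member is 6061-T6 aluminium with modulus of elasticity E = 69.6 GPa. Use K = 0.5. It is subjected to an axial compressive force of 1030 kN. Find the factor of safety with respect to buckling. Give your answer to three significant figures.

Buckling occurs about the weak axis: I_min = h·b³/12 with b = 120 mm (the shorter side).
I_min = 214×120³/12 = 3.082×10^7 mm⁴
I = 3.082×10^7 mm⁴ = 3.082×10^-5 m⁴
Effective length L_e = K·L = 0.5 × 7.52 = 3.760 m
P_cr = π²EI / L_e² = π² × 69.6×10⁹ × 3.082×10^-5 / 3.760² = 1.497×10^6 N
Factor of safety n = P_cr / P = 1497.3 / 1030 = 1.45

n ≈ 1.45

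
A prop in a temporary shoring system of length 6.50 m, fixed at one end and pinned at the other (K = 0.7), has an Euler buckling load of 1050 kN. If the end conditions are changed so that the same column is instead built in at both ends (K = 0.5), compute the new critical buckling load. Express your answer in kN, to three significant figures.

P_cr ≈ 2060 kN

P_cr ∝ 1/K², so P_cr,new = P_cr,old × (K_old/K_new)² = 1050 × (0.7/0.5)²
= 1050 × 1.960 = 2060 kN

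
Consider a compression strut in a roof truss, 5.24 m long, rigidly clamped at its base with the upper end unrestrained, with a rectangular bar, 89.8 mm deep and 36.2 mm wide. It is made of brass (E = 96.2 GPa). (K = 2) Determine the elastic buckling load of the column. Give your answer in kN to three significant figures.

P_cr ≈ 3.07 kN

Buckling occurs about the weak axis: I_min = h·b³/12 with b = 36.2 mm (the shorter side).
I_min = 89.8×36.2³/12 = 3.550×10^5 mm⁴
I = 3.550×10^5 mm⁴ = 3.550×10^-7 m⁴
Effective length L_e = K·L = 2 × 5.24 = 10.48 m
P_cr = π²EI / L_e² = π² × 96.2×10⁹ × 3.550×10^-7 / 10.48² = 3.069×10^3 N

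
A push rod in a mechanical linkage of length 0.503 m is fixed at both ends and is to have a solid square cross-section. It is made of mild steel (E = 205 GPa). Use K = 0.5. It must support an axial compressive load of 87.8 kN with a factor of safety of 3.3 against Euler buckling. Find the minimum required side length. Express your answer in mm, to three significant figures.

a ≈ 18.2 mm

Required P_cr = n·P = 3.3 × 87.8 = 289.7 kN
L_e = K·L = 0.5 × 0.503 = 0.2515 m
Required I = P_cr·L_e²/(π²E) = 2.897×10^5 × 0.2515² / (π² × 2.05×10^11) = 9.058×10^-9 m⁴
I_req = 9.058×10^3 mm⁴
Solid square: I = a⁴/12  ⇒  a = (12I)^(1/4) = (12×9.058×10^3)^(1/4) = 18.2 mm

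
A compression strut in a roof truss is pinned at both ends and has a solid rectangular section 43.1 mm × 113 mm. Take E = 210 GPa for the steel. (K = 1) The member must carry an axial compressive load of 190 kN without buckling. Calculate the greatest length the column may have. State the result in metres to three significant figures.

Buckling occurs about the weak axis: I_min = h·b³/12 with b = 43.1 mm (the shorter side).
I_min = 113×43.1³/12 = 7.539×10^5 mm⁴
I = 7.539×10^-7 m⁴
At the buckling limit P_cr = P = 1.900×10^5 N
From P_cr = π²EI/(K·L)²:  L = (1/K)·√(π²EI/P_cr) = (1/1)·√(π²×2.10×10^11×7.539×10^-7/1.900×10^5)
L = 2.87 m

L_max ≈ 2.87 m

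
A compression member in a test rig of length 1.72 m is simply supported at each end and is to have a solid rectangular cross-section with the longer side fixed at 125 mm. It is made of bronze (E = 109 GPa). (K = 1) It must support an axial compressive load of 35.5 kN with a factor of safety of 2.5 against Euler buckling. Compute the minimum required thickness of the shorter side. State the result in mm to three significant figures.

Required P_cr = n·P = 2.5 × 35.5 = 88.75 kN
L_e = K·L = 1 × 1.72 = 1.720 m
Required I = P_cr·L_e²/(π²E) = 8.875×10^4 × 1.720² / (π² × 1.09×10^11) = 2.441×10^-7 m⁴
I_req = 2.441×10^5 mm⁴
Rectangle, weak axis: I_min = h·b³/12 with h = 125 mm fixed  ⇒  b = (12I/h)^(1/3) = 28.6 mm

b ≈ 28.6 mm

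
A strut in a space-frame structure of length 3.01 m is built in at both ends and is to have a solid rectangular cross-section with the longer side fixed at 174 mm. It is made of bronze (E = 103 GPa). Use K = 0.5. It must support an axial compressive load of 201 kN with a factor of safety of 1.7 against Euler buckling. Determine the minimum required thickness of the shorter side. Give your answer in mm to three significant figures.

Required P_cr = n·P = 1.7 × 201 = 341.7 kN
L_e = K·L = 0.5 × 3.01 = 1.505 m
Required I = P_cr·L_e²/(π²E) = 3.417×10^5 × 1.505² / (π² × 1.03×10^11) = 7.613×10^-7 m⁴
I_req = 7.613×10^5 mm⁴
Rectangle, weak axis: I_min = h·b³/12 with h = 174 mm fixed  ⇒  b = (12I/h)^(1/3) = 37.4 mm

b ≈ 37.4 mm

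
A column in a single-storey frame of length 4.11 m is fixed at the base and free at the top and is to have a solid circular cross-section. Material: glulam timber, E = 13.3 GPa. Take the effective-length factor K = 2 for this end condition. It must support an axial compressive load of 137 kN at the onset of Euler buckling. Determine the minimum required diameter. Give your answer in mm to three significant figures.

L_e = K·L = 2 × 4.11 = 8.220 m
Required I = P_cr·L_e²/(π²E) = 1.370×10^5 × 8.220² / (π² × 1.33×10^10) = 7.052×10^-5 m⁴
I_req = 7.052×10^7 mm⁴
Solid circle: I = πd⁴/64  ⇒  d = (64I/π)^(1/4) = (64×7.052×10^7/π)^(1/4) = 195 mm

d ≈ 195 mm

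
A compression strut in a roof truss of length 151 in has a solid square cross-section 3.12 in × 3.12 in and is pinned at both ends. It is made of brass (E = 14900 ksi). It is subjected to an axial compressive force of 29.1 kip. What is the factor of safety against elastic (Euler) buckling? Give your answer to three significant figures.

I = a⁴/12 = 3.12⁴/12 = 7.897 in⁴
Effective length L_e = K·L = 1 × 151 = 151.0 in
P_cr = π²EI / L_e² = π² × 14900×10³ × 7.897 / 151.0² = 5.093×10^4 lb
Factor of safety n = P_cr / P = 50.929 / 29.1 = 1.75

n ≈ 1.75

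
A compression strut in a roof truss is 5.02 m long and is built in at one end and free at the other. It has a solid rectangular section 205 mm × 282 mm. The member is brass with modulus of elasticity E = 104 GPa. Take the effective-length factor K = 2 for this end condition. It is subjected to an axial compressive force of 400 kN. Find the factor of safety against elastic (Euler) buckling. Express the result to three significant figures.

n ≈ 5.15

Buckling occurs about the weak axis: I_min = h·b³/12 with b = 205 mm (the shorter side).
I_min = 282×205³/12 = 2.025×10^8 mm⁴
I = 2.025×10^8 mm⁴ = 2.025×10^-4 m⁴
Effective length L_e = K·L = 2 × 5.02 = 10.04 m
P_cr = π²EI / L_e² = π² × 104×10⁹ × 2.025×10^-4 / 10.04² = 2.062×10^6 N
Factor of safety n = P_cr / P = 2061.6 / 400 = 5.15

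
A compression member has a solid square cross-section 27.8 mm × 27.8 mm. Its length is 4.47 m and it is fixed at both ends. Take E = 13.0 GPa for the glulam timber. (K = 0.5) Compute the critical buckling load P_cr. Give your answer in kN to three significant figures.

P_cr ≈ 1.28 kN

I = a⁴/12 = 27.8⁴/12 = 4.977×10^4 mm⁴
I = 4.977×10^4 mm⁴ = 4.977×10^-8 m⁴
Effective length L_e = K·L = 0.5 × 4.47 = 2.235 m
P_cr = π²EI / L_e² = π² × 13.0×10⁹ × 4.977×10^-8 / 2.235² = 1.278×10^3 N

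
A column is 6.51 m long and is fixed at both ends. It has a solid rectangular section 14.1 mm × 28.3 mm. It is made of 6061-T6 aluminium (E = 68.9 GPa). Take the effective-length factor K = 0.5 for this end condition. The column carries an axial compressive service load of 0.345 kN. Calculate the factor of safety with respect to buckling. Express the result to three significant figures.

n ≈ 1.23

Buckling occurs about the weak axis: I_min = h·b³/12 with b = 14.1 mm (the shorter side).
I_min = 28.3×14.1³/12 = 6.611×10^3 mm⁴
I = 6.611×10^3 mm⁴ = 6.611×10^-9 m⁴
Effective length L_e = K·L = 0.5 × 6.51 = 3.255 m
P_cr = π²EI / L_e² = π² × 68.9×10⁹ × 6.611×10^-9 / 3.255² = 424.3 N
Factor of safety n = P_cr / P = 0.42431 / 0.345 = 1.23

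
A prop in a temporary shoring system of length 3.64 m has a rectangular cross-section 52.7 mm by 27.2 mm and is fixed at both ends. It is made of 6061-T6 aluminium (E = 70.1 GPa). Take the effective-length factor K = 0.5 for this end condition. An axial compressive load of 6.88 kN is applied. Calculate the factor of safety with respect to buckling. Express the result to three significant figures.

Buckling occurs about the weak axis: I_min = h·b³/12 with b = 27.2 mm (the shorter side).
I_min = 52.7×27.2³/12 = 8.838×10^4 mm⁴
I = 8.838×10^4 mm⁴ = 8.838×10^-8 m⁴
Effective length L_e = K·L = 0.5 × 3.64 = 1.820 m
P_cr = π²EI / L_e² = π² × 70.1×10⁹ × 8.838×10^-8 / 1.820² = 1.846×10^4 N
Factor of safety n = P_cr / P = 18.459 / 6.88 = 2.68

n ≈ 2.68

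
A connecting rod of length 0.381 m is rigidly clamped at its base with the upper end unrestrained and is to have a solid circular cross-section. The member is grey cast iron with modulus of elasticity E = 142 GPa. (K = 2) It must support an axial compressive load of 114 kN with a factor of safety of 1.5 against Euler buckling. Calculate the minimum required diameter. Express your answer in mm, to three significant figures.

d ≈ 34.7 mm

Required P_cr = n·P = 1.5 × 114 = 171.0 kN
L_e = K·L = 2 × 0.381 = 0.7620 m
Required I = P_cr·L_e²/(π²E) = 1.710×10^5 × 0.7620² / (π² × 1.42×10^11) = 7.085×10^-8 m⁴
I_req = 7.085×10^4 mm⁴
Solid circle: I = πd⁴/64  ⇒  d = (64I/π)^(1/4) = (64×7.085×10^4/π)^(1/4) = 34.7 mm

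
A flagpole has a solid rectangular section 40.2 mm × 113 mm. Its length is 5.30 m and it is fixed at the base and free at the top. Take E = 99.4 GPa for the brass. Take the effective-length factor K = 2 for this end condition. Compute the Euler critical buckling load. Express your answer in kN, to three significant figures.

P_cr ≈ 5.34 kN

Buckling occurs about the weak axis: I_min = h·b³/12 with b = 40.2 mm (the shorter side).
I_min = 113×40.2³/12 = 6.118×10^5 mm⁴
I = 6.118×10^5 mm⁴ = 6.118×10^-7 m⁴
Effective length L_e = K·L = 2 × 5.30 = 10.60 m
P_cr = π²EI / L_e² = π² × 99.4×10⁹ × 6.118×10^-7 / 10.60² = 5.341×10^3 N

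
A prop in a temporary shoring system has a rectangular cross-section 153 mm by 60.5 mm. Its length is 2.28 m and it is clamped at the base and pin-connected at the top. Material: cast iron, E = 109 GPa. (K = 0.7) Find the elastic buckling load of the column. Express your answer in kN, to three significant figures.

P_cr ≈ 1190 kN

Buckling occurs about the weak axis: I_min = h·b³/12 with b = 60.5 mm (the shorter side).
I_min = 153×60.5³/12 = 2.823×10^6 mm⁴
I = 2.823×10^6 mm⁴ = 2.823×10^-6 m⁴
Effective length L_e = K·L = 0.7 × 2.28 = 1.596 m
P_cr = π²EI / L_e² = π² × 109×10⁹ × 2.823×10^-6 / 1.596² = 1.192×10^6 N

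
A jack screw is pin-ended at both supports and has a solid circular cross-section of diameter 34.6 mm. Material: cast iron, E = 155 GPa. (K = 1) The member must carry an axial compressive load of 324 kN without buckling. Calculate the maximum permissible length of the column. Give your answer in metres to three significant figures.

I = πd⁴/64 = π×34.6⁴/64 = 7.035×10^4 mm⁴
I = 7.035×10^-8 m⁴
At the buckling limit P_cr = P = 3.240×10^5 N
From P_cr = π²EI/(K·L)²:  L = (1/K)·√(π²EI/P_cr) = (1/1)·√(π²×1.55×10^11×7.035×10^-8/3.240×10^5)
L = 0.576 m

L_max ≈ 0.576 m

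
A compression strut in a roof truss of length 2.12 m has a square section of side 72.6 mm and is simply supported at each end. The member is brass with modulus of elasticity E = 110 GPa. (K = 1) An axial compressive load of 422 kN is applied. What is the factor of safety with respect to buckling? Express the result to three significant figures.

n ≈ 1.33

I = a⁴/12 = 72.6⁴/12 = 2.315×10^6 mm⁴
I = 2.315×10^6 mm⁴ = 2.315×10^-6 m⁴
Effective length L_e = K·L = 1 × 2.12 = 2.120 m
P_cr = π²EI / L_e² = π² × 110×10⁹ × 2.315×10^-6 / 2.120² = 5.592×10^5 N
Factor of safety n = P_cr / P = 559.22 / 422 = 1.33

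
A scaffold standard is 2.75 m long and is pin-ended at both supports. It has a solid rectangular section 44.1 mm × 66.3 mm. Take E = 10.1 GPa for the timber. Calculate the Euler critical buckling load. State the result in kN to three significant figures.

Buckling occurs about the weak axis: I_min = h·b³/12 with b = 44.1 mm (the shorter side).
I_min = 66.3×44.1³/12 = 4.739×10^5 mm⁴
I = 4.739×10^5 mm⁴ = 4.739×10^-7 m⁴
Effective length L_e = K·L = 1 × 2.75 = 2.750 m
P_cr = π²EI / L_e² = π² × 10.1×10⁹ × 4.739×10^-7 / 2.750² = 6.246×10^3 N

P_cr ≈ 6.25 kN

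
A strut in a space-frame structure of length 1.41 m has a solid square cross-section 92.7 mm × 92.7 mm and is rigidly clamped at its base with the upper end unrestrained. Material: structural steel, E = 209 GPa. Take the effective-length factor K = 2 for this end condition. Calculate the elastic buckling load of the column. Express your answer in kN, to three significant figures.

I = a⁴/12 = 92.7⁴/12 = 6.154×10^6 mm⁴
I = 6.154×10^6 mm⁴ = 6.154×10^-6 m⁴
Effective length L_e = K·L = 2 × 1.41 = 2.820 m
P_cr = π²EI / L_e² = π² × 209×10⁹ × 6.154×10^-6 / 2.820² = 1.596×10^6 N

P_cr ≈ 1600 kN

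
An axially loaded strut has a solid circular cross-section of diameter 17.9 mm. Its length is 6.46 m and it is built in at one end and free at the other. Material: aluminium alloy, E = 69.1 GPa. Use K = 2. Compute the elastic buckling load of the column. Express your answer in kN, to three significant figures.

I = πd⁴/64 = π×17.9⁴/64 = 5.039×10^3 mm⁴
I = 5.039×10^3 mm⁴ = 5.039×10^-9 m⁴
Effective length L_e = K·L = 2 × 6.46 = 12.92 m
P_cr = π²EI / L_e² = π² × 69.1×10⁹ × 5.039×10^-9 / 12.92² = 20.59 N

P_cr ≈ 0.0206 kN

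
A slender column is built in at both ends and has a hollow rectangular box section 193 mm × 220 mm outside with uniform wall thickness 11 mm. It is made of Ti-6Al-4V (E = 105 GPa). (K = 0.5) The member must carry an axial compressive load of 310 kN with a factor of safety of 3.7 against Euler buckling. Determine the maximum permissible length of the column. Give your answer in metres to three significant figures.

Inner dimensions: h_i = 220 − 2×11 = 198.0 mm, b_i = 193 − 2×11 = 171.0 mm
Weak-axis I_min = (h_o·b_o³ − h_i·b_i³)/12 with b_o = 193, b_i = 171.0 mm (shorter outer/inner sides).
I_min = (220×193³ − 198.0×171.0³)/12 = 4.930×10^7 mm⁴
I = 4.930×10^-5 m⁴
Required critical load P_cr = n·P = 3.7 × 310 = 1147 kN = 1.147×10^6 N
From P_cr = π²EI/(K·L)²:  L = (1/K)·√(π²EI/P_cr) = (1/0.5)·√(π²×1.05×10^11×4.930×10^-5/1.147×10^6)
L = 13.3 m

L_max ≈ 13.3 m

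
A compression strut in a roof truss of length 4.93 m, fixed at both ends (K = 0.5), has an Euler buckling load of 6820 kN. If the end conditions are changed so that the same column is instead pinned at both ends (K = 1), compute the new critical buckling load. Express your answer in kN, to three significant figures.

P_cr ∝ 1/K², so P_cr,new = P_cr,old × (K_old/K_new)² = 6820 × (0.5/1)²
= 6820 × 0.2500 = 1700 kN

P_cr ≈ 1700 kN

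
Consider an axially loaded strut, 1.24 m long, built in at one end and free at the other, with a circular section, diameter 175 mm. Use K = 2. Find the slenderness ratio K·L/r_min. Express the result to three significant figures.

λ ≈ 56.7

For a solid circle r = d/4 = 175/4 = 43.75 mm
L_e = K·L = 2 × 1.24 m = 2.480 m = 2480.0 mm
λ = L_e / r_min = 2480.0 / 43.75 = 56.7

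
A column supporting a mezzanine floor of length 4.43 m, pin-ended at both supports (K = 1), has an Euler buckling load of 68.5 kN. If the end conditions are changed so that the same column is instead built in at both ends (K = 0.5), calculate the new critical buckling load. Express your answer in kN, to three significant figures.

P_cr ∝ 1/K², so P_cr,new = P_cr,old × (K_old/K_new)² = 68.5 × (1/0.5)²
= 68.5 × 4.000 = 274 kN

P_cr ≈ 274 kN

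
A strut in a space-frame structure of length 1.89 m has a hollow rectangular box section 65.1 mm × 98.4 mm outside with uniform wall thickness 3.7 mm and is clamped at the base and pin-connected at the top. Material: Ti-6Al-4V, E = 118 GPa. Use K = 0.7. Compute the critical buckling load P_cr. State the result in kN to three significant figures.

P_cr ≈ 536 kN

Inner dimensions: h_i = 98.4 − 2×3.7 = 91.00 mm, b_i = 65.1 − 2×3.7 = 57.70 mm
Weak-axis I_min = (h_o·b_o³ − h_i·b_i³)/12 with b_o = 65.1, b_i = 57.70 mm (shorter outer/inner sides).
I_min = (98.4×65.1³ − 91.00×57.70³)/12 = 8.056×10^5 mm⁴
I = 8.056×10^5 mm⁴ = 8.056×10^-7 m⁴
Effective length L_e = K·L = 0.7 × 1.89 = 1.323 m
P_cr = π²EI / L_e² = π² × 118×10⁹ × 8.056×10^-7 / 1.323² = 5.360×10^5 N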